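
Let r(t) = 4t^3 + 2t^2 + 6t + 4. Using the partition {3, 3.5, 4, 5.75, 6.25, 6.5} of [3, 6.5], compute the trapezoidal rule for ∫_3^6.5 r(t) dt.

Subinterval widths: 0.5, 0.5, 1.75, 0.5, 0.25.
r(3) = 148, r(3.5) = 221, r(4) = 316, r(5.75) = 865.0625, r(6.25) = 1096.1875, r(6.5) = 1226.
On each subinterval the trapezoid contributes (Δt_i/2)·[r(t_{i-1}) + r(t_i)].
Sum = 2040.515625.

2040.515625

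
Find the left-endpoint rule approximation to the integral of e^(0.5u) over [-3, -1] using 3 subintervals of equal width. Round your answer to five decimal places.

0.64609

Δu = (-1 − (-3))/3 = 2/3.
Left endpoints: -3, -7/3, -5/3.
f(-3) ≈ 0.22313, f(-7/3) ≈ 0.31140, f(-5/3) ≈ 0.43460.
Sum = Δu · [f(-3) + f(-7/3) + f(-5/3)].
Sum ≈ 0.64609.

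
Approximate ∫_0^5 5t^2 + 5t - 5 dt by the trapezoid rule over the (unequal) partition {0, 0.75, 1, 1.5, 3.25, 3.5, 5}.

Subinterval widths: 0.75, 0.25, 0.5, 1.75, 0.25, 1.5.
f(0) = -5, f(0.75) = 1.5625, f(1) = 5, f(1.5) = 13.75, f(3.25) = 64.0625, f(3.5) = 73.75, f(5) = 145.
On each subinterval the trapezoid contributes (Δt_i/2)·[f(t_{i-1}) + f(t_i)].
Sum = 253.59375.

253.59375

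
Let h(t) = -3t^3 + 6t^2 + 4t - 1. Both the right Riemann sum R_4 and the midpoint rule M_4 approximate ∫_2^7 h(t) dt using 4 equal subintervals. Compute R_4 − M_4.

-514.2578125

R_4 = -1525.546875.
M_4 = -1011.2890625.
R_4 − M_4 = -514.2578125.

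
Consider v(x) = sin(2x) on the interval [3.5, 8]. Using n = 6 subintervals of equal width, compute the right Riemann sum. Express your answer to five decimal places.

0.33463

Δx = (8 − 3.5)/6 = 0.75.
Right endpoints: 4.25, 5, 5.75, 6.5, 7.25, 8.
v(4.25) ≈ 0.79849, v(5) ≈ -0.54402, v(5.75) ≈ -0.87545, v(6.5) ≈ 0.42017, v(7.25) ≈ 0.93490, v(8) ≈ -0.28790.
Sum = Δx · [v(4.25) + v(5) + v(5.75) + ...].
Sum ≈ 0.33463.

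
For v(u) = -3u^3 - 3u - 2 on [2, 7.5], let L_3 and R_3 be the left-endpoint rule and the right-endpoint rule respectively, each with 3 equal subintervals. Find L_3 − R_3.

2306.5625

L_3 ≈ -1428.8541667.
R_3 ≈ -3735.4166667.
L_3 − R_3 = 2306.5625.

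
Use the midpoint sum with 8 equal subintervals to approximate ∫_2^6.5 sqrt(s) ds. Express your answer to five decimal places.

9.16433

Δs = (6.5 − 2)/8 = 0.5625.
Midpoints: 2.28125, 2.84375, 3.40625, 3.96875, 4.53125, 5.09375, 5.65625, 6.21875.
f(2.28125) ≈ 1.51038, f(2.84375) ≈ 1.68634, f(3.40625) ≈ 1.84560, f(3.96875) ≈ 1.99217, f(4.53125) ≈ 2.12867, f(5.09375) ≈ 2.25693, f(5.65625) ≈ 2.37829, f(6.21875) ≈ 2.49374.
Sum = Δs · [f(2.28125) + f(2.84375) + f(3.40625) + ...].
Sum ≈ 9.16433.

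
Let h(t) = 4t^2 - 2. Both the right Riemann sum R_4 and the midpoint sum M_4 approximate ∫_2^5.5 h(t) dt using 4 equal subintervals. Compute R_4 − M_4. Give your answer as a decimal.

R_4 = 251.890625.
M_4 = 203.2734375.
R_4 − M_4 = 48.6171875.

48.6171875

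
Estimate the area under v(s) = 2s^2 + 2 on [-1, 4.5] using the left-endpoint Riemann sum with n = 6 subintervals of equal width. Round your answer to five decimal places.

56.31134

Δs = (4.5 − (-1))/6 = 11/12.
Left endpoints: -1, -1/12, 5/6, 1.75, 8/3, 43/12.
v(-1) = 4, v(-1/12) = 145/72, v(5/6) = 61/18, v(1.75) = 8.125, v(8/3) = 146/9, v(43/12) = 1993/72.
Sum = Δs · [v(-1) + v(-1/12) + v(5/6) + ...].
Sum ≈ 56.31134.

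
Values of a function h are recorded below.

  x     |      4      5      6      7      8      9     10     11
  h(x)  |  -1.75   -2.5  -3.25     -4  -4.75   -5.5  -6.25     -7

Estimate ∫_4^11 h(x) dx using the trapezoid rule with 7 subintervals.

Δx = 1.
T_7 = (1/2)·[(-1.75) + 2·(-2.5) + 2·(-3.25) + 2·(-4) + 2·(-4.75) + 2·(-5.5) + 2·(-6.25) + (-7)] = -30.625.

-30.625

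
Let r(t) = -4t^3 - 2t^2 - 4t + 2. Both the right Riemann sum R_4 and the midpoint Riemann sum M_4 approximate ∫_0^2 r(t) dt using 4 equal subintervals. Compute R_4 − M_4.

R_4 = -38.5.
M_4 = -24.75.
R_4 − M_4 = -13.75.

-13.75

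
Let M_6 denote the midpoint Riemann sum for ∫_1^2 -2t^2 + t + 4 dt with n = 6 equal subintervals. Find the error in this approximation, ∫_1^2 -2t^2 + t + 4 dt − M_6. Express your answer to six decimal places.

-0.004630

Exact integral: ∫_1^2 f(t) dt ≈ 0.83333333.
M_6 ≈ 0.83796296.
Error ≈ 0.83333333 − 0.83796296 ≈ -0.004630.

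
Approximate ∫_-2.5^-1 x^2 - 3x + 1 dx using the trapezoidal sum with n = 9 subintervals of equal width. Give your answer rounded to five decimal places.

14.25694

Δx = (-1 − (-2.5))/9 = 1/6.
f(-2.5) = 14.75, f(-7/3) = 121/9, f(-13/6) = 439/36, f(-2) = 11, f(-11/6) = 355/36, f(-5/3) = 79/9, f(-1.5) = 7.75, f(-4/3) = 61/9, f(-7/6) = 211/36, f(-1) = 5.
T_9 = (Δx/2)·[f(x_0) + 2f(x_1) + ... + 2f(x_{8}) + f(x_9)].
Sum ≈ 14.25694.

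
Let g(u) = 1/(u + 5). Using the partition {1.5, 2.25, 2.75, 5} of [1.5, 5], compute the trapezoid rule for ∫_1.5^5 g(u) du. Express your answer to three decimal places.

0.434

Subinterval widths: 0.75, 0.5, 2.25.
g(1.5) = 2/13, g(2.25) = 4/29, g(2.75) = 4/31, g(5) = 0.1.
On each subinterval the trapezoid contributes (Δu_i/2)·[g(u_{i-1}) + g(u_i)].
Sum ≈ 0.434.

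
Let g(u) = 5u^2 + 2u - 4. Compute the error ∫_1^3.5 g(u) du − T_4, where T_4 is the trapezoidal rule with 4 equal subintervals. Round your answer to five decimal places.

-0.81380

Exact integral: ∫_1^3.5 g(u) du ≈ 71.0416667.
T_4 = 71.85546875.
Error ≈ 71.0416667 − 71.85546875 ≈ -0.81380.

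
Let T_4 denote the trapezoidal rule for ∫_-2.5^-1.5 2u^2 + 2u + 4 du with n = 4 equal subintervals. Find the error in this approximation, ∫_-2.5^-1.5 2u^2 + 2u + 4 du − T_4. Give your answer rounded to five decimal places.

Exact integral: ∫_-2.5^-1.5 f(u) du ≈ 8.1666667.
T_4 = 8.1875.
Error ≈ 8.1666667 − 8.1875 ≈ -0.02083.

-0.02083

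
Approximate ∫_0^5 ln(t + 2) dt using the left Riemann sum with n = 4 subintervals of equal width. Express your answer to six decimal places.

6.406349

Δt = (5 − 0)/4 = 1.25.
Left endpoints: 0, 1.25, 2.5, 3.75.
f(0) ≈ 0.693147, f(1.25) ≈ 1.178655, f(2.5) ≈ 1.504077, f(3.75) ≈ 1.749200.
Sum = Δt · [f(0) + f(1.25) + f(2.5) + f(3.75)].
Sum ≈ 6.406349.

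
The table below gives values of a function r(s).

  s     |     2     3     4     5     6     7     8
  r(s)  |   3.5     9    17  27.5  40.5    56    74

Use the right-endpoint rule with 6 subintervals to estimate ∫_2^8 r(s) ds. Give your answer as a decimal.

224

Δs = 1.
Sum = 1·[9 + 17 + 27.5 + 40.5 + 56 + 74] = 224.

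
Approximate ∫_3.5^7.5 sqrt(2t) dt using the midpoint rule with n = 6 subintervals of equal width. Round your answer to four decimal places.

13.1937

Δt = (7.5 − 3.5)/6 = 2/3.
Midpoints: 23/6, 4.5, 31/6, 35/6, 6.5, 43/6.
f(23/6) ≈ 2.7689, f(4.5) ≈ 3.0000, f(31/6) ≈ 3.2146, f(35/6) ≈ 3.4157, f(6.5) ≈ 3.6056, f(43/6) ≈ 3.7859.
Sum = Δt · [f(23/6) + f(4.5) + f(31/6) + ...].
Sum ≈ 13.1937.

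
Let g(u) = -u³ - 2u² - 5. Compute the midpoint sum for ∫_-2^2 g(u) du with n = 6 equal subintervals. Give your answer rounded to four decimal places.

-30.3704

Δu = (2 − (-2))/6 = 2/3.
Midpoints: -5/3, -1, -1/3, 1/3, 1, 5/3.
g(-5/3) = -160/27, g(-1) = -6, g(-1/3) = -140/27, g(1/3) = -142/27, g(1) = -8, g(5/3) = -410/27.
Sum = Δu · [g(-5/3) + g(-1) + g(-1/3) + ...].
Sum ≈ -30.3704.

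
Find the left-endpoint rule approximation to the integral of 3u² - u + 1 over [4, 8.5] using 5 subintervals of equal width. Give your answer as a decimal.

454.41

Δu = (8.5 − 4)/5 = 0.9.
Left endpoints: 4, 4.9, 5.8, 6.7, 7.6.
f(4) = 45, f(4.9) = 68.13, f(5.8) = 96.12, f(6.7) = 128.97, f(7.6) = 166.68.
Sum = Δu · [f(4) + f(4.9) + f(5.8) + f(6.7) + f(7.6)].
Sum = 454.41.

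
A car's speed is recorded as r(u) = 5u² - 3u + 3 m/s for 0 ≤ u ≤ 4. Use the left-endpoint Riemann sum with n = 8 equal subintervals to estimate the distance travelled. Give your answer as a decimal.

Δu = (4 − 0)/8 = 0.5.
Left endpoints: 0, 0.5, 1, 1.5, 2, 2.5, 3, 3.5.
r(0) = 3, r(0.5) = 2.75, r(1) = 5, r(1.5) = 9.75, r(2) = 17, r(2.5) = 26.75, r(3) = 39, r(3.5) = 53.75.
Sum = Δu · [r(0) + r(0.5) + r(1) + ...].
Sum = 78.5.

78.5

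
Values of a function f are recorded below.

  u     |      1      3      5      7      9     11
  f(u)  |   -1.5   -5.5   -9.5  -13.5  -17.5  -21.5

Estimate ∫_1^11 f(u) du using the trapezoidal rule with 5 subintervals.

-115

Δu = 2.
T_5 = (2/2)·[(-1.5) + 2·(-5.5) + 2·(-9.5) + 2·(-13.5) + 2·(-17.5) + (-21.5)] = -115.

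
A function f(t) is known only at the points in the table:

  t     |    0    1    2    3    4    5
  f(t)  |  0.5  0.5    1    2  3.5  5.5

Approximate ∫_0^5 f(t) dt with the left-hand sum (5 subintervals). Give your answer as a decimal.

7.5

Δt = 1.
Sum = 1·[0.5 + 0.5 + 1 + 2 + 3.5] = 7.5.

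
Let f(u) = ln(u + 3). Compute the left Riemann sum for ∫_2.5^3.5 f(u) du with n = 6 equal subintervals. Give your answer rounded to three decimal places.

1.777

Δu = (3.5 − 2.5)/6 = 1/6.
Left endpoints: 2.5, 8/3, 17/6, 3, 19/6, 10/3.
f(2.5) ≈ 1.705, f(8/3) ≈ 1.735, f(17/6) ≈ 1.764, f(3) ≈ 1.792, f(19/6) ≈ 1.819, f(10/3) ≈ 1.846.
Sum = Δu · [f(2.5) + f(8/3) + f(17/6) + ...].
Sum ≈ 1.777.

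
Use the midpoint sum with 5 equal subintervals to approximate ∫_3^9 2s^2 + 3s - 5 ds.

Δs = (9 − 3)/5 = 1.2.
Midpoints: 3.6, 4.8, 6, 7.2, 8.4.
f(3.6) = 31.72, f(4.8) = 55.48, f(6) = 85, f(7.2) = 120.28, f(8.4) = 161.32.
Sum = Δs · [f(3.6) + f(4.8) + f(6) + f(7.2) + f(8.4)].
Sum = 544.56.

544.56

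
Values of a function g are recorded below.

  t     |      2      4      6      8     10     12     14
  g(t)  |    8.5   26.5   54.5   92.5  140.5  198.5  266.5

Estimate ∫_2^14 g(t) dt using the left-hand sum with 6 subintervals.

Δt = 2.
Sum = 2·[8.5 + 26.5 + 54.5 + 92.5 + 140.5 + 198.5] = 1042.

1042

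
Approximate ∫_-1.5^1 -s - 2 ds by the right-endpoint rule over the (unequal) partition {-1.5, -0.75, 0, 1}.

Subinterval widths: 0.75, 0.75, 1.
Right endpoints: -0.75, 0, 1.
f(-0.75) = -1.25, f(0) = -2, f(1) = -3.
Sum = Σ Δs_i · f(s_i).
Sum = -5.4375.

-5.4375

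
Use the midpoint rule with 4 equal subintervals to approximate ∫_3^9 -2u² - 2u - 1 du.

-543.75

Δu = (9 − 3)/4 = 1.5.
Midpoints: 3.75, 5.25, 6.75, 8.25.
f(3.75) = -36.625, f(5.25) = -66.625, f(6.75) = -105.625, f(8.25) = -153.625.
Sum = Δu · [f(3.75) + f(5.25) + f(6.75) + f(8.25)].
Sum = -543.75.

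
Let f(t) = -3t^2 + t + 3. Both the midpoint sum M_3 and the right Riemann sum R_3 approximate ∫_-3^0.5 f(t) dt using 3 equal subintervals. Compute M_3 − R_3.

M_3 ≈ -19.80903.
R_3 ≈ -6.02778.
M_3 − R_3 = -13.78125.

-13.78125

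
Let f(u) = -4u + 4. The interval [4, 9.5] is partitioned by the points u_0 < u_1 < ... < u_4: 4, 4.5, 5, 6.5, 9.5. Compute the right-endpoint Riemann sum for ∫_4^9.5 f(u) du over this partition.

-150

Subinterval widths: 0.5, 0.5, 1.5, 3.
Right endpoints: 4.5, 5, 6.5, 9.5.
f(4.5) = -14, f(5) = -16, f(6.5) = -22, f(9.5) = -34.
Sum = Σ Δu_i · f(u_i).
Sum = -150.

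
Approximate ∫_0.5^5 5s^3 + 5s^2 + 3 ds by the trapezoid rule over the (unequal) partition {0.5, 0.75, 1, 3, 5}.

1136.21484375

Subinterval widths: 0.25, 0.25, 2, 2.
f(0.5) = 4.875, f(0.75) = 7.921875, f(1) = 13, f(3) = 183, f(5) = 753.
On each subinterval the trapezoid contributes (Δs_i/2)·[f(s_{i-1}) + f(s_i)].
Sum = 1136.21484375.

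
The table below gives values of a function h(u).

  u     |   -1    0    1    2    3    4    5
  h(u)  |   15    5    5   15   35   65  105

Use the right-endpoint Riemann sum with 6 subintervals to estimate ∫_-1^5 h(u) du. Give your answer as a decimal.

230

Δu = 1.
Sum = 1·[5 + 5 + 15 + 35 + 65 + 105] = 230.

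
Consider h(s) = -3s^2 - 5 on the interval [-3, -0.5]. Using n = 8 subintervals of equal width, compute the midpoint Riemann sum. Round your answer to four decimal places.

Δs = (-0.5 − (-3))/8 = 0.3125.
Midpoints: -2.84375, -2.53125, -2.21875, -1.90625, -1.59375, -1.28125, -0.96875, -0.65625.
h(-2.84375) = -29963/1024, h(-2.53125) = -24803/1024, h(-2.21875) = -20243/1024, h(-1.90625) = -16283/1024, h(-1.59375) = -12923/1024, h(-1.28125) = -10163/1024, h(-0.96875) = -8003/1024, h(-0.65625) = -6443/1024.
Sum = Δs · [h(-2.84375) + h(-2.53125) + h(-2.21875) + ...].
Sum ≈ -39.3140.

-39.3140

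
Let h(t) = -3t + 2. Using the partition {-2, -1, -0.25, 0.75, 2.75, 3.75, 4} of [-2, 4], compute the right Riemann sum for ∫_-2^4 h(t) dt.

-17.4375

Subinterval widths: 1, 0.75, 1, 2, 1, 0.25.
Right endpoints: -1, -0.25, 0.75, 2.75, 3.75, 4.
h(-1) = 5, h(-0.25) = 2.75, h(0.75) = -0.25, h(2.75) = -6.25, h(3.75) = -9.25, h(4) = -10.
Sum = Σ Δt_i · h(t_i).
Sum = -17.4375.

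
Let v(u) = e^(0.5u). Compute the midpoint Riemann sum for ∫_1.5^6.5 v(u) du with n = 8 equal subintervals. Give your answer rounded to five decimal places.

Δu = (6.5 − 1.5)/8 = 0.625.
Midpoints: 1.8125, 2.4375, 3.0625, 3.6875, 4.3125, 4.9375, 5.5625, 6.1875.
v(1.8125) ≈ 2.47502, v(2.4375) ≈ 3.38296, v(3.0625) ≈ 4.62395, v(3.6875) ≈ 6.32019, v(4.3125) ≈ 8.63868, v(4.9375) ≈ 11.80768, v(5.5625) ≈ 16.13918, v(6.1875) ≈ 22.05965.
Sum = Δu · [v(1.8125) + v(2.4375) + v(3.0625) + ...].
Sum ≈ 47.15457.

47.15457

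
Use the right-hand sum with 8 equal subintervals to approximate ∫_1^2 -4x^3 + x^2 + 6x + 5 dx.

Δx = (2 − 1)/8 = 0.125.
Right endpoints: 1.125, 1.25, 1.375, 1.5, 1.625, 1.75, 1.875, 2.
f(1.125) = 7.3203125, f(1.25) = 6.25, f(1.375) = 4.7421875, f(1.5) = 2.75, f(1.625) = 0.2265625, f(1.75) = -2.875, f(1.875) = -6.6015625, f(2) = -11.
Sum = Δx · [f(1.125) + f(1.25) + f(1.375) + ...].
Sum = 0.1015625.

0.1015625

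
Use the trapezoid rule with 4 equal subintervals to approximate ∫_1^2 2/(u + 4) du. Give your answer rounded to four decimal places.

0.3648

Δu = (2 − 1)/4 = 0.25.
f(1) = 0.4, f(1.25) = 8/21, f(1.5) = 4/11, f(1.75) = 8/23, f(2) = 1/3.
T_4 = (Δu/2)·[f(u_0) + 2f(u_1) + 2f(u_2) + 2f(u_3) + f(u_4)].
Sum ≈ 0.3648.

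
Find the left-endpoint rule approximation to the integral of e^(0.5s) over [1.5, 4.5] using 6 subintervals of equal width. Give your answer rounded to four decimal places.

12.9755

Δs = (4.5 − 1.5)/6 = 0.5.
Left endpoints: 1.5, 2, 2.5, 3, 3.5, 4.
f(1.5) ≈ 2.1170, f(2) ≈ 2.7183, f(2.5) ≈ 3.4903, f(3) ≈ 4.4817, f(3.5) ≈ 5.7546, f(4) ≈ 7.3891.
Sum = Δs · [f(1.5) + f(2) + f(2.5) + ...].
Sum ≈ 12.9755.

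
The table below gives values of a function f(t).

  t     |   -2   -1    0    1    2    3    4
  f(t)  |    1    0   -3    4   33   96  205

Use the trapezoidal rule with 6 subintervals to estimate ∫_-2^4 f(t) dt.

233

Δt = 1.
T_6 = (1/2)·[1 + 2·0 + 2·(-3) + 2·4 + 2·33 + 2·96 + 205] = 233.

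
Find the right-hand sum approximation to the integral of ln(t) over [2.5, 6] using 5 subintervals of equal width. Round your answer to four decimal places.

5.2568

Δt = (6 − 2.5)/5 = 0.7.
Right endpoints: 3.2, 3.9, 4.6, 5.3, 6.
f(3.2) ≈ 1.1632, f(3.9) ≈ 1.3610, f(4.6) ≈ 1.5261, f(5.3) ≈ 1.6677, f(6) ≈ 1.7918.
Sum = Δt · [f(3.2) + f(3.9) + f(4.6) + f(5.3) + f(6)].
Sum ≈ 5.2568.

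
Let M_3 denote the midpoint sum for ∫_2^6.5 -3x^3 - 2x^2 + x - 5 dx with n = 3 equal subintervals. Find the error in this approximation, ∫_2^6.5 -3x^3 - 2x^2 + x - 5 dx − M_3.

Exact integral: ∫_2^6.5 f(x) dx = -1507.921875.
M_3 = -1473.9609375.
Error = -1507.921875 − (-1473.9609375) = -33.9609375.

-33.9609375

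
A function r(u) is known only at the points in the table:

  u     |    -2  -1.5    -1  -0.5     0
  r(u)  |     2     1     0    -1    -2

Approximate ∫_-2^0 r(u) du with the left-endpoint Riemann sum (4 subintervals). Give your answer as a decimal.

Δu = 0.5.
Sum = 0.5·[2 + 1 + 0 + (-1)] = 1.

1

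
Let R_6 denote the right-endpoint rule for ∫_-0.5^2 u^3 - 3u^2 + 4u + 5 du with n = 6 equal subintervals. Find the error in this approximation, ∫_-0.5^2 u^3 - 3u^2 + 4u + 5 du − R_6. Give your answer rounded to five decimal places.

-1.37804

Exact integral: ∫_-0.5^2 f(u) du = 15.859375.
R_6 ≈ 17.2374132.
Error ≈ 15.859375 − 17.2374132 ≈ -1.37804.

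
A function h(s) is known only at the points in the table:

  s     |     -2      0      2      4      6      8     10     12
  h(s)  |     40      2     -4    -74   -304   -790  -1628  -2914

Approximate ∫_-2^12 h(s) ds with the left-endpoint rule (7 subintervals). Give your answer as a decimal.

Δs = 2.
Sum = 2·[40 + 2 + (-4) + (-74) + (-304) + (-790) + (-1628)] = -5516.

-5516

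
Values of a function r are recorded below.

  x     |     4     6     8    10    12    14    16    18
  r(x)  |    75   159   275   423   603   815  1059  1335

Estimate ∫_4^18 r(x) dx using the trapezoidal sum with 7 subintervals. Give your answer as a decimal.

8078

Δx = 2.
T_7 = (2/2)·[75 + 2·159 + 2·275 + 2·423 + 2·603 + 2·815 + 2·1059 + 1335] = 8078.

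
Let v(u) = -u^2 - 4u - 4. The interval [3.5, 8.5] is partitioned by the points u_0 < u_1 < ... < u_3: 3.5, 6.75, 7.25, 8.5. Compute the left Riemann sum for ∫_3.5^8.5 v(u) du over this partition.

-243.546875

Subinterval widths: 3.25, 0.5, 1.25.
Left endpoints: 3.5, 6.75, 7.25.
v(3.5) = -30.25, v(6.75) = -76.5625, v(7.25) = -85.5625.
Sum = Σ Δu_i · v(u_i).
Sum = -243.546875.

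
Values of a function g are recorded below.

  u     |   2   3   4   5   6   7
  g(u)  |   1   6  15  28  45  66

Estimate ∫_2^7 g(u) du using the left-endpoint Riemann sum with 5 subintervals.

95

Δu = 1.
Sum = 1·[1 + 6 + 15 + 28 + 45] = 95.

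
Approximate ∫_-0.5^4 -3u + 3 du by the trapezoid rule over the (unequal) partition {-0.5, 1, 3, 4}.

Subinterval widths: 1.5, 2, 1.
f(-0.5) = 4.5, f(1) = 0, f(3) = -6, f(4) = -9.
On each subinterval the trapezoid contributes (Δu_i/2)·[f(u_{i-1}) + f(u_i)].
Sum = -10.125.

-10.125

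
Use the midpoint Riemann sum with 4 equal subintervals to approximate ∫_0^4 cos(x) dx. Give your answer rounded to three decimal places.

-0.789

Δx = (4 − 0)/4 = 1.
Midpoints: 0.5, 1.5, 2.5, 3.5.
f(0.5) ≈ 0.878, f(1.5) ≈ 0.071, f(2.5) ≈ -0.801, f(3.5) ≈ -0.936.
Sum = Δx · [f(0.5) + f(1.5) + f(2.5) + f(3.5)].
Sum ≈ -0.789.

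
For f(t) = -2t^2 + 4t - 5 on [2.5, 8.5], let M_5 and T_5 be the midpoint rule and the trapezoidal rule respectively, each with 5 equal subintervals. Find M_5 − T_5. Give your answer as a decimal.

M_5 = -295.56.
T_5 = -299.88.
M_5 − T_5 = 4.32.

4.32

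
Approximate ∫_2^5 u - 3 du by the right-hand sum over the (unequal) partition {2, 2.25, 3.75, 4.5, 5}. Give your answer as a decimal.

Subinterval widths: 0.25, 1.5, 0.75, 0.5.
Right endpoints: 2.25, 3.75, 4.5, 5.
f(2.25) = -0.75, f(3.75) = 0.75, f(4.5) = 1.5, f(5) = 2.
Sum = Σ Δu_i · f(u_i).
Sum = 3.0625.

3.0625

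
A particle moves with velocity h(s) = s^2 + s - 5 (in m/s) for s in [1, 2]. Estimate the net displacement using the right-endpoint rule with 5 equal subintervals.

-0.76

Δs = (2 − 1)/5 = 0.2.
Right endpoints: 1.2, 1.4, 1.6, 1.8, 2.
h(1.2) = -2.36, h(1.4) = -1.64, h(1.6) = -0.84, h(1.8) = 0.04, h(2) = 1.
Sum = Δs · [h(1.2) + h(1.4) + h(1.6) + h(1.8) + h(2)].
Sum = -0.76.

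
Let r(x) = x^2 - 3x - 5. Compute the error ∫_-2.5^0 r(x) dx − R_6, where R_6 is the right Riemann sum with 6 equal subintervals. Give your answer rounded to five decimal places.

Exact integral: ∫_-2.5^0 r(x) dx ≈ 2.0833333.
R_6 ≈ -0.7089120.
Error ≈ 2.0833333 − (-0.7089120) ≈ 2.79225.

2.79225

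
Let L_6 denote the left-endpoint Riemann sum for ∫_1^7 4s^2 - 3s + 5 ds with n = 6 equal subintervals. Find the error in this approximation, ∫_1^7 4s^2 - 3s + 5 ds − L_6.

83

Exact integral: ∫_1^7 f(s) ds = 414.
L_6 = 331.
Error = 414 − 331 = 83.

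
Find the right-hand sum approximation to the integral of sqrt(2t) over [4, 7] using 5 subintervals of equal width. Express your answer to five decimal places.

Δt = (7 − 4)/5 = 0.6.
Right endpoints: 4.6, 5.2, 5.8, 6.4, 7.
f(4.6) ≈ 3.03315, f(5.2) ≈ 3.22490, f(5.8) ≈ 3.40588, f(6.4) ≈ 3.57771, f(7) ≈ 3.74166.
Sum = Δt · [f(4.6) + f(5.2) + f(5.8) + f(6.4) + f(7)].
Sum ≈ 10.18998.

10.18998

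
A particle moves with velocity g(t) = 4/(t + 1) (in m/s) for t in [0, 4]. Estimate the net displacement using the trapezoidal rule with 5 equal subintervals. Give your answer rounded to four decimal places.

Δt = (4 − 0)/5 = 0.8.
g(0) = 4, g(0.8) = 20/9, g(1.6) = 20/13, g(2.4) = 20/17, g(3.2) = 20/21, g(4) = 0.8.
T_5 = (Δt/2)·[g(t_0) + 2g(t_1) + ... + 2g(t_{4}) + g(t_5)].
Sum ≈ 6.6316.

6.6316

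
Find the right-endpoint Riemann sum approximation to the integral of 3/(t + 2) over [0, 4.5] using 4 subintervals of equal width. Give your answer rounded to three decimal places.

Δt = (4.5 − 0)/4 = 1.125.
Right endpoints: 1.125, 2.25, 3.375, 4.5.
f(1.125) = 0.96, f(2.25) = 12/17, f(3.375) = 24/43, f(4.5) = 6/13.
Sum = Δt · [f(1.125) + f(2.25) + f(3.375) + f(4.5)].
Sum ≈ 3.021.

3.021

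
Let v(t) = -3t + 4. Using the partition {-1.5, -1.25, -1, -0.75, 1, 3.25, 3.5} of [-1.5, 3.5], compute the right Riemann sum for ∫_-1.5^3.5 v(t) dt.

Subinterval widths: 0.25, 0.25, 0.25, 1.75, 2.25, 0.25.
Right endpoints: -1.25, -1, -0.75, 1, 3.25, 3.5.
v(-1.25) = 7.75, v(-1) = 7, v(-0.75) = 6.25, v(1) = 1, v(3.25) = -5.75, v(3.5) = -6.5.
Sum = Σ Δt_i · v(t_i).
Sum = -7.5625.

-7.5625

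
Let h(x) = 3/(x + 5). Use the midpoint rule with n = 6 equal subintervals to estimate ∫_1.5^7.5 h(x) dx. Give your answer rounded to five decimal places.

1.95963

Δx = (7.5 − 1.5)/6 = 1.
Midpoints: 2, 3, 4, 5, 6, 7.
h(2) = 3/7, h(3) = 0.375, h(4) = 1/3, h(5) = 0.3, h(6) = 3/11, h(7) = 0.25.
Sum = Δx · [h(2) + h(3) + h(4) + ...].
Sum ≈ 1.95963.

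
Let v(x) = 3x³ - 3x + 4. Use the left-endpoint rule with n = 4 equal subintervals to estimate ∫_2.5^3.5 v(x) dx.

Δx = (3.5 − 2.5)/4 = 0.25.
Left endpoints: 2.5, 2.75, 3, 3.25.
v(2.5) = 43.375, v(2.75) = 58.140625, v(3) = 76, v(3.25) = 97.234375.
Sum = Δx · [v(2.5) + v(2.75) + v(3) + v(3.25)].
Sum = 68.6875.

68.6875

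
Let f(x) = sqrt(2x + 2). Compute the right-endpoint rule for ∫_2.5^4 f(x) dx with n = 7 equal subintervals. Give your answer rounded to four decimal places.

4.4226

Δx = (4 − 2.5)/7 = 3/14.
Right endpoints: 19/7, 41/14, 22/7, 47/14, 25/7, 53/14, 4.
f(19/7) ≈ 2.7255, f(41/14) ≈ 2.8031, f(22/7) ≈ 2.8785, f(47/14) ≈ 2.9520, f(25/7) ≈ 3.0237, f(53/14) ≈ 3.0938, f(4) ≈ 3.1623.
Sum = Δx · [f(19/7) + f(41/14) + f(22/7) + ...].
Sum ≈ 4.4226.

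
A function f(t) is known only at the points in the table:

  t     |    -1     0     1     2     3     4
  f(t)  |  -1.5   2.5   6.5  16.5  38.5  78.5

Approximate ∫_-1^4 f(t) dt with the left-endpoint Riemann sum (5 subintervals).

Δt = 1.
Sum = 1·[(-1.5) + 2.5 + 6.5 + 16.5 + 38.5] = 62.5.

62.5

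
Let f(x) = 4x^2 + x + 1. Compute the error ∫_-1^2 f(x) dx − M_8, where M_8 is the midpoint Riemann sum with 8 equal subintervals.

Exact integral: ∫_-1^2 f(x) dx = 16.5.
M_8 = 16.359375.
Error = 16.5 − 16.359375 = 0.140625.

0.140625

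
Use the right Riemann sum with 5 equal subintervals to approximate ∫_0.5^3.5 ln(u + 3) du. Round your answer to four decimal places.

4.9638

Δu = (3.5 − 0.5)/5 = 0.6.
Right endpoints: 1.1, 1.7, 2.3, 2.9, 3.5.
f(1.1) ≈ 1.4110, f(1.7) ≈ 1.5476, f(2.3) ≈ 1.6677, f(2.9) ≈ 1.7750, f(3.5) ≈ 1.8718.
Sum = Δu · [f(1.1) + f(1.7) + f(2.3) + f(2.9) + f(3.5)].
Sum ≈ 4.9638.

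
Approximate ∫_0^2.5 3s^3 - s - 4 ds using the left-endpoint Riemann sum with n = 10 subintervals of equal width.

10.91796875

Δs = (2.5 − 0)/10 = 0.25.
Left endpoints: 0, 0.25, 0.5, 0.75, 1, 1.25, 1.5, 1.75, 2, 2.25.
f(0) = -4, f(0.25) = -4.203125, f(0.5) = -4.125, f(0.75) = -3.484375, f(1) = -2, f(1.25) = 0.609375, f(1.5) = 4.625, f(1.75) = 10.328125, f(2) = 18, f(2.25) = 27.921875.
Sum = Δs · [f(0) + f(0.25) + f(0.5) + ...].
Sum = 10.91796875.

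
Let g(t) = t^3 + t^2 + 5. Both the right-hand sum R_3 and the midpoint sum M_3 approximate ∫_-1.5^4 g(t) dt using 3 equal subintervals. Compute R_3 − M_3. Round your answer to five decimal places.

R_3 ≈ 201.6921296.
M_3 ≈ 105.3752894.
R_3 − M_3 ≈ 96.31684.

96.31684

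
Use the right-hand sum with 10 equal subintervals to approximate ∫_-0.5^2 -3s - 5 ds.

-19.0625

Δs = (2 − (-0.5))/10 = 0.25.
Right endpoints: -0.25, 0, 0.25, 0.5, 0.75, 1, 1.25, 1.5, 1.75, 2.
f(-0.25) = -4.25, f(0) = -5, f(0.25) = -5.75, f(0.5) = -6.5, f(0.75) = -7.25, f(1) = -8, f(1.25) = -8.75, f(1.5) = -9.5, f(1.75) = -10.25, f(2) = -11.
Sum = Δs · [f(-0.25) + f(0) + f(0.25) + ...].
Sum = -19.0625.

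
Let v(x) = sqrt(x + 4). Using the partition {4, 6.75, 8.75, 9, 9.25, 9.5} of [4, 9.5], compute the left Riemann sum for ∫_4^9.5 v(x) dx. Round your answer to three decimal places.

Subinterval widths: 2.75, 2, 0.25, 0.25, 0.25.
Left endpoints: 4, 6.75, 8.75, 9, 9.25.
v(4) ≈ 2.828, v(6.75) ≈ 3.279, v(8.75) ≈ 3.571, v(9) ≈ 3.606, v(9.25) ≈ 3.640.
Sum = Σ Δx_i · v(x_i).
Sum ≈ 17.040.

17.040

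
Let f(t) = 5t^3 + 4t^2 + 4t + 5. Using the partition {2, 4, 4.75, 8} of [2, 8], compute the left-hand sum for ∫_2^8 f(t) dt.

2554.60546875

Subinterval widths: 2, 0.75, 3.25.
Left endpoints: 2, 4, 4.75.
f(2) = 69, f(4) = 405, f(4.75) = 650.109375.
Sum = Σ Δt_i · f(t_i).
Sum = 2554.60546875.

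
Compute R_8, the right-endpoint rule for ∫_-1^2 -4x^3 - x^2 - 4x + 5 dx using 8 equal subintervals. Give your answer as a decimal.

-19.0546875

Δx = (2 − (-1))/8 = 0.375.
Right endpoints: -0.625, -0.25, 0.125, 0.5, 0.875, 1.25, 1.625, 2.
f(-0.625) = 8.0859375, f(-0.25) = 6, f(0.125) = 4.4765625, f(0.5) = 2.25, f(0.875) = -1.9453125, f(1.25) = -9.375, f(1.625) = -21.3046875, f(2) = -39.
Sum = Δx · [f(-0.625) + f(-0.25) + f(0.125) + ...].
Sum = -19.0546875.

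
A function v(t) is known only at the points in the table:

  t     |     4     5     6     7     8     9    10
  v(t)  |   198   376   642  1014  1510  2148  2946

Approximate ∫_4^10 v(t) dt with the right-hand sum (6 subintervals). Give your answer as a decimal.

Δt = 1.
Sum = 1·[376 + 642 + 1014 + 1510 + 2148 + 2946] = 8636.

8636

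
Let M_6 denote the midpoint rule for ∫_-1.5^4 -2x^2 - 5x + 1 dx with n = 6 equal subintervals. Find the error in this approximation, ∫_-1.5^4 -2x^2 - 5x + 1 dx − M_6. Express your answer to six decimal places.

Exact integral: ∫_-1.5^4 f(x) dx ≈ -73.79166667.
M_6 ≈ -73.02141204.
Error ≈ -73.79166667 − (-73.02141204) ≈ -0.770255.

-0.770255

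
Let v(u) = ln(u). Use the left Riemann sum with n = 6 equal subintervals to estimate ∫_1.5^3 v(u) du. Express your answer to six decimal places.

1.099262

Δu = (3 − 1.5)/6 = 0.25.
Left endpoints: 1.5, 1.75, 2, 2.25, 2.5, 2.75.
v(1.5) ≈ 0.405465, v(1.75) ≈ 0.559616, v(2) ≈ 0.693147, v(2.25) ≈ 0.810930, v(2.5) ≈ 0.916291, v(2.75) ≈ 1.011601.
Sum = Δu · [v(1.5) + v(1.75) + v(2) + ...].
Sum ≈ 1.099262.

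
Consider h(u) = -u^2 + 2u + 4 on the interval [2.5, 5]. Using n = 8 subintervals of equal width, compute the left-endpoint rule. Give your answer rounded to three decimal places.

-5.601

Δu = (5 − 2.5)/8 = 0.3125.
Left endpoints: 2.5, 2.8125, 3.125, 3.4375, 3.75, 4.0625, 4.375, 4.6875.
h(2.5) = 2.75, h(2.8125) = 1.71484375, h(3.125) = 0.484375, h(3.4375) = -0.94140625, h(3.75) = -2.5625, h(4.0625) = -4.37890625, h(4.375) = -6.390625, h(4.6875) = -8.59765625.
Sum = Δu · [h(2.5) + h(2.8125) + h(3.125) + ...].
Sum ≈ -5.601.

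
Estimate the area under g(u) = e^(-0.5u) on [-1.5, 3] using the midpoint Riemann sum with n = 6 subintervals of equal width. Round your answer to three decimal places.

3.766

Δu = (3 − (-1.5))/6 = 0.75.
Midpoints: -1.125, -0.375, 0.375, 1.125, 1.875, 2.625.
g(-1.125) ≈ 1.755, g(-0.375) ≈ 1.206, g(0.375) ≈ 0.829, g(1.125) ≈ 0.570, g(1.875) ≈ 0.392, g(2.625) ≈ 0.269.
Sum = Δu · [g(-1.125) + g(-0.375) + g(0.375) + ...].
Sum ≈ 3.766.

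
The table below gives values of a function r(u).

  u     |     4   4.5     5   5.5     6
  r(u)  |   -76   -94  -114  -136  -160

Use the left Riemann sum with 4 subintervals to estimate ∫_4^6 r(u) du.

-210

Δu = 0.5.
Sum = 0.5·[(-76) + (-94) + (-114) + (-136)] = -210.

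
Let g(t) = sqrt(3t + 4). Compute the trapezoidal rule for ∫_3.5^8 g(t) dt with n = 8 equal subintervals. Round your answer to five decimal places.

Δt = (8 − 3.5)/8 = 0.5625.
g(3.5) ≈ 3.80789, g(4.0625) ≈ 4.02337, g(4.625) ≈ 4.22788, g(5.1875) ≈ 4.42295, g(5.75) ≈ 4.60977, g(6.3125) ≈ 4.78931, g(6.875) ≈ 4.96236, g(7.4375) ≈ 5.12957, g(8) ≈ 5.29150.
T_8 = (Δt/2)·[g(t_0) + 2g(t_1) + ... + 2g(t_{7}) + g(t_8)].
Sum ≈ 20.65214.

20.65214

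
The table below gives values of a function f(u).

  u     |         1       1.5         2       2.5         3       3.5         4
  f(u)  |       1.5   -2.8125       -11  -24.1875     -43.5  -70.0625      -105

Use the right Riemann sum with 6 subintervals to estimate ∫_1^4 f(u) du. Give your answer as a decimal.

Δu = 0.5.
Sum = 0.5·[(-2.8125) + (-11) + (-24.1875) + (-43.5) + (-70.0625) + (-105)] = -128.28125.

-128.28125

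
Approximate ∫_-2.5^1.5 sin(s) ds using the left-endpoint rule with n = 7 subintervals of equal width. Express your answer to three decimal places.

Δs = (1.5 − (-2.5))/7 = 4/7.
Left endpoints: -2.5, -27/14, -19/14, -11/14, -3/14, 5/14, 13/14.
f(-2.5) ≈ -0.598, f(-27/14) ≈ -0.937, f(-19/14) ≈ -0.977, f(-11/14) ≈ -0.707, f(-3/14) ≈ -0.213, f(5/14) ≈ 0.350, f(13/14) ≈ 0.801.
Sum = Δs · [f(-2.5) + f(-27/14) + f(-19/14) + ...].
Sum ≈ -1.304.

-1.304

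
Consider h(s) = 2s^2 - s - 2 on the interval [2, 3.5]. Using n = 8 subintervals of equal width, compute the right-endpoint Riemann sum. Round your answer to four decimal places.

17.5488

Δs = (3.5 − 2)/8 = 0.1875.
Right endpoints: 2.1875, 2.375, 2.5625, 2.75, 2.9375, 3.125, 3.3125, 3.5.
h(2.1875) = 5.3828125, h(2.375) = 6.90625, h(2.5625) = 8.5703125, h(2.75) = 10.375, h(2.9375) = 12.3203125, h(3.125) = 14.40625, h(3.3125) = 16.6328125, h(3.5) = 19.
Sum = Δs · [h(2.1875) + h(2.375) + h(2.5625) + ...].
Sum ≈ 17.5488.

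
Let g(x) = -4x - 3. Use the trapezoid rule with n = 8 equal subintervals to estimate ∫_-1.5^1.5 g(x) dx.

Δx = (1.5 − (-1.5))/8 = 0.375.
g(-1.5) = 3, g(-1.125) = 1.5, g(-0.75) = 0, g(-0.375) = -1.5, g(0) = -3, g(0.375) = -4.5, g(0.75) = -6, g(1.125) = -7.5, g(1.5) = -9.
T_8 = (Δx/2)·[g(x_0) + 2g(x_1) + ... + 2g(x_{7}) + g(x_8)].
Sum = -9.

-9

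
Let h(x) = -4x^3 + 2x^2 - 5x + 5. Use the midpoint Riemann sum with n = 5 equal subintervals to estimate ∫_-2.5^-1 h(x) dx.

68.17875

Δx = (-1 − (-2.5))/5 = 0.3.
Midpoints: -2.35, -2.05, -1.75, -1.45, -1.15.
h(-2.35) = 79.7065, h(-2.05) = 58.1155, h(-1.75) = 41.3125, h(-1.45) = 28.6495, h(-1.15) = 19.4785.
Sum = Δx · [h(-2.35) + h(-2.05) + h(-1.75) + h(-1.45) + h(-1.15)].
Sum = 68.17875.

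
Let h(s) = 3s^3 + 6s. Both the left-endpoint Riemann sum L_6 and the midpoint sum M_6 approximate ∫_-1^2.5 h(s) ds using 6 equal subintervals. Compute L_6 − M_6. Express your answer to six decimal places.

-18.662109

L_6 = 24.96484375.
M_6 ≈ 43.62695312.
L_6 − M_6 ≈ -18.662109.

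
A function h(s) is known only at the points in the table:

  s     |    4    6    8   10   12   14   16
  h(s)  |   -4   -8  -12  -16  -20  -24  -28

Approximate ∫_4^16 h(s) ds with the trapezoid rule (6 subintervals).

-192

Δs = 2.
T_6 = (2/2)·[(-4) + 2·(-8) + 2·(-12) + 2·(-16) + 2·(-20) + 2·(-24) + (-28)] = -192.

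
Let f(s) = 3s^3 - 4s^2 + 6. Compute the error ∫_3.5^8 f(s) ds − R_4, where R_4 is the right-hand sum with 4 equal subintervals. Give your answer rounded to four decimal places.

-720.5361

Exact integral: ∫_3.5^8 f(s) ds = 2360.953125.
R_4 ≈ 3081.489258.
Error ≈ 2360.953125 − 3081.489258 ≈ -720.5361.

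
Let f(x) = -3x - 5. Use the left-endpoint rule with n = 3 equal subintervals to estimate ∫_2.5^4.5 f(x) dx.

-29

Δx = (4.5 − 2.5)/3 = 2/3.
Left endpoints: 2.5, 19/6, 23/6.
f(2.5) = -12.5, f(19/6) = -14.5, f(23/6) = -16.5.
Sum = Δx · [f(2.5) + f(19/6) + f(23/6)].
Sum = -29.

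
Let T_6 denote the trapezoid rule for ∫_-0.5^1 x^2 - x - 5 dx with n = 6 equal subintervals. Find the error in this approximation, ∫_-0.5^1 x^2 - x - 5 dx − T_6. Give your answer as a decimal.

Exact integral: ∫_-0.5^1 f(x) dx = -7.5.
T_6 = -7.484375.
Error = -7.5 − (-7.484375) = -0.015625.

-0.015625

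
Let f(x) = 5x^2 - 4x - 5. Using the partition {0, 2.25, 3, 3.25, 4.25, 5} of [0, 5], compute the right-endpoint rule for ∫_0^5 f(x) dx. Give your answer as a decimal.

Subinterval widths: 2.25, 0.75, 0.25, 1, 0.75.
Right endpoints: 2.25, 3, 3.25, 4.25, 5.
f(2.25) = 11.3125, f(3) = 28, f(3.25) = 34.8125, f(4.25) = 68.3125, f(5) = 100.
Sum = Σ Δx_i · f(x_i).
Sum = 198.46875.

198.46875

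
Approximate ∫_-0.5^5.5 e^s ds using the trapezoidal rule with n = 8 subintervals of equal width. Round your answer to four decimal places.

Δs = (5.5 − (-0.5))/8 = 0.75.
f(-0.5) ≈ 0.6065, f(0.25) ≈ 1.2840, f(1) ≈ 2.7183, f(1.75) ≈ 5.7546, f(2.5) ≈ 12.1825, f(3.25) ≈ 25.7903, f(4) ≈ 54.5982, f(4.75) ≈ 115.5843, f(5.5) ≈ 244.6919.
T_8 = (Δs/2)·[f(s_0) + 2f(s_1) + ... + 2f(s_{7}) + f(s_8)].
Sum ≈ 255.4211.

255.4211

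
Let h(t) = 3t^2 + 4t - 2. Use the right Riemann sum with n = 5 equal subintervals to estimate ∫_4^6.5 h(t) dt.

Δt = (6.5 − 4)/5 = 0.5.
Right endpoints: 4.5, 5, 5.5, 6, 6.5.
h(4.5) = 76.75, h(5) = 93, h(5.5) = 110.75, h(6) = 130, h(6.5) = 150.75.
Sum = Δt · [h(4.5) + h(5) + h(5.5) + h(6) + h(6.5)].
Sum = 280.625.

280.625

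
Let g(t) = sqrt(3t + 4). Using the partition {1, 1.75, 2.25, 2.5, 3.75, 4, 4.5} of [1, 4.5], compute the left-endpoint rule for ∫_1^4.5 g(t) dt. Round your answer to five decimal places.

11.53992

Subinterval widths: 0.75, 0.5, 0.25, 1.25, 0.25, 0.5.
Left endpoints: 1, 1.75, 2.25, 2.5, 3.75, 4.
g(1) ≈ 2.64575, g(1.75) ≈ 3.04138, g(2.25) ≈ 3.27872, g(2.5) ≈ 3.39116, g(3.75) ≈ 3.90512, g(4) ≈ 4.00000.
Sum = Σ Δt_i · g(t_i).
Sum ≈ 11.53992.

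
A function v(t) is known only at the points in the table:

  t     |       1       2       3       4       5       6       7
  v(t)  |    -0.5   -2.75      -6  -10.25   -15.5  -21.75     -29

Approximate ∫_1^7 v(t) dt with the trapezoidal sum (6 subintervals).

-71

Δt = 1.
T_6 = (1/2)·[(-0.5) + 2·(-2.75) + 2·(-6) + 2·(-10.25) + 2·(-15.5) + 2·(-21.75) + (-29)] = -71.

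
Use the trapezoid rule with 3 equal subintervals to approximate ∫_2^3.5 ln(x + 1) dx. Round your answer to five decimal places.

1.97020

Δx = (3.5 − 2)/3 = 0.5.
f(2) ≈ 1.09861, f(2.5) ≈ 1.25276, f(3) ≈ 1.38629, f(3.5) ≈ 1.50408.
T_3 = (Δx/2)·[f(x_0) + 2f(x_1) + 2f(x_2) + f(x_3)].
Sum ≈ 1.97020.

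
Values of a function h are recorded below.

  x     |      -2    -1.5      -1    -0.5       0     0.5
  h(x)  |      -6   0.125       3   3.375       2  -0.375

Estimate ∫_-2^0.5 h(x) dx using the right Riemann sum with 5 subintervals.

4.0625

Δx = 0.5.
Sum = 0.5·[0.125 + 3 + 3.375 + 2 + (-0.375)] = 4.0625.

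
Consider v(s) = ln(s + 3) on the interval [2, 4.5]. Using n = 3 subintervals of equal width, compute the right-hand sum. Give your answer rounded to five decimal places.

Δs = (4.5 − 2)/3 = 5/6.
Right endpoints: 17/6, 11/3, 4.5.
v(17/6) ≈ 1.76359, v(11/3) ≈ 1.89712, v(4.5) ≈ 2.01490.
Sum = Δs · [v(17/6) + v(11/3) + v(4.5)].
Sum ≈ 4.72968.

4.72968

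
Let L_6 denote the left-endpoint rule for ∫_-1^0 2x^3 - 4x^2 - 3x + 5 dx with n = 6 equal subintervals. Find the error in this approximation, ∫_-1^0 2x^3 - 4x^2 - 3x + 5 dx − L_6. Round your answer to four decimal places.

0.2824

Exact integral: ∫_-1^0 f(x) dx ≈ 4.666667.
L_6 ≈ 4.384259.
Error ≈ 4.666667 − 4.384259 ≈ 0.2824.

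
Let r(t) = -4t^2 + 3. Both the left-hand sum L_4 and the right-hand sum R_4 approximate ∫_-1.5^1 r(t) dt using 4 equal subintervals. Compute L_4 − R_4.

L_4 = -0.546875.
R_4 = 2.578125.
L_4 − R_4 = -3.125.

-3.125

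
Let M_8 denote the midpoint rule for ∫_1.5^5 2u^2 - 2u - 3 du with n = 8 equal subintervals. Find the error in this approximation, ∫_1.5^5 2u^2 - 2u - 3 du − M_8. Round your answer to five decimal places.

Exact integral: ∫_1.5^5 f(u) du ≈ 47.8333333.
M_8 ≈ 47.7216797.
Error ≈ 47.8333333 − 47.7216797 ≈ 0.11165.

0.11165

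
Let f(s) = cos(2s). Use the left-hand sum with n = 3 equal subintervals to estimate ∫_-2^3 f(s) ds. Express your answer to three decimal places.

Δs = (3 − (-2))/3 = 5/3.
Left endpoints: -2, -1/3, 4/3.
f(-2) ≈ -0.654, f(-1/3) ≈ 0.786, f(4/3) ≈ -0.889.
Sum = Δs · [f(-2) + f(-1/3) + f(4/3)].
Sum ≈ -1.262.

-1.262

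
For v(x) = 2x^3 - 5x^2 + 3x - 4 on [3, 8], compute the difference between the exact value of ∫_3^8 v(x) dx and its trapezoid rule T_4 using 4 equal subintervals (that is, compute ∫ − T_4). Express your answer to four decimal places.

-36.4583

Exact integral: ∫_3^8 v(x) dx ≈ 1261.666667.
T_4 = 1298.125.
Error ≈ 1261.666667 − 1298.125 ≈ -36.4583.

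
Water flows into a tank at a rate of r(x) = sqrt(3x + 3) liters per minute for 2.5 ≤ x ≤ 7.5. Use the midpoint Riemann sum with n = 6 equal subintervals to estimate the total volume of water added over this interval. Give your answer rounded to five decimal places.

21.05918

Δx = (7.5 − 2.5)/6 = 5/6.
Midpoints: 35/12, 3.75, 55/12, 65/12, 6.25, 85/12.
r(35/12) ≈ 3.42783, r(3.75) ≈ 3.77492, r(55/12) ≈ 4.09268, r(65/12) ≈ 4.38748, r(6.25) ≈ 4.66369, r(85/12) ≈ 4.92443.
Sum = Δx · [r(35/12) + r(3.75) + r(55/12) + ...].
Sum ≈ 21.05918.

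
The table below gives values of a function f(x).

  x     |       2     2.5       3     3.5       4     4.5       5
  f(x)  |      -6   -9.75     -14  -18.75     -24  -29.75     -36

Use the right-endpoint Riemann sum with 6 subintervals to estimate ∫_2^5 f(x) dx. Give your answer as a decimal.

Δx = 0.5.
Sum = 0.5·[(-9.75) + (-14) + (-18.75) + (-24) + (-29.75) + (-36)] = -66.125.

-66.125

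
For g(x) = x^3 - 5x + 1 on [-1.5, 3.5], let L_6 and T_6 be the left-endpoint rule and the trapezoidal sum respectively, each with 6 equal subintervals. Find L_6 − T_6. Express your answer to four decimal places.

L_6 ≈ 9.131944.
T_6 ≈ 17.986111.
L_6 − T_6 ≈ -8.8542.

-8.8542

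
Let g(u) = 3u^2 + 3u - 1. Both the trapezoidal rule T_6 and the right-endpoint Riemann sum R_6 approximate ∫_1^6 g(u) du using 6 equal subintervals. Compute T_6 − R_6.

T_6 ≈ 264.236111.
R_6 ≈ 314.236111.
T_6 − R_6 = -50.

-50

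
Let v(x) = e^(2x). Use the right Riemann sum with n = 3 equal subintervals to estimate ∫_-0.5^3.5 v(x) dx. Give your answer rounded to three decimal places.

Δx = (3.5 − (-0.5))/3 = 4/3.
Right endpoints: 5/6, 13/6, 3.5.
v(5/6) ≈ 5.294, v(13/6) ≈ 76.198, v(3.5) ≈ 1096.633.
Sum = Δx · [v(5/6) + v(13/6) + v(3.5)].
Sum ≈ 1570.834.

1570.834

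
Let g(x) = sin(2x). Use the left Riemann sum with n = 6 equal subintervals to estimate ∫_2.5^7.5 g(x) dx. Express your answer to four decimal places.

-0.2756

Δx = (7.5 − 2.5)/6 = 5/6.
Left endpoints: 2.5, 10/3, 25/6, 5, 35/6, 20/3.
g(2.5) ≈ -0.9589, g(10/3) ≈ 0.3742, g(25/6) ≈ 0.8873, g(5) ≈ -0.5440, g(35/6) ≈ -0.7831, g(20/3) ≈ 0.6940.
Sum = Δx · [g(2.5) + g(10/3) + g(25/6) + ...].
Sum ≈ -0.2756.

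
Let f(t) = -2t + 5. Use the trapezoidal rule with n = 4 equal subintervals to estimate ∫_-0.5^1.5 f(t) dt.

Δt = (1.5 − (-0.5))/4 = 0.5.
f(-0.5) = 6, f(0) = 5, f(0.5) = 4, f(1) = 3, f(1.5) = 2.
T_4 = (Δt/2)·[f(t_0) + 2f(t_1) + 2f(t_2) + 2f(t_3) + f(t_4)].
Sum = 8.

8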